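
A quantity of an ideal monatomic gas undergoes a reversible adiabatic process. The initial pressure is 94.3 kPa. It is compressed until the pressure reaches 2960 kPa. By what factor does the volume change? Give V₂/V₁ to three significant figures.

V₂/V₁ ≈ 0.126

From PV^γ = const, V₂/V₁ = (P₁/P₂)^(1/γ).
For a monatomic ideal gas γ = 5/3.
V₂/V₁ = (94.3/2960)^(3/5) = 0.1265.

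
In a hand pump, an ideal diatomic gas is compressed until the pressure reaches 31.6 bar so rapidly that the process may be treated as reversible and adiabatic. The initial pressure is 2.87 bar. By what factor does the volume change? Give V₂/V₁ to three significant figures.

From PV^γ = const, V₂/V₁ = (P₁/P₂)^(1/γ).
For a diatomic ideal gas γ = 7/5.
V₂/V₁ = (2.87/31.6)^(5/7) = 0.1802.

V₂/V₁ ≈ 0.180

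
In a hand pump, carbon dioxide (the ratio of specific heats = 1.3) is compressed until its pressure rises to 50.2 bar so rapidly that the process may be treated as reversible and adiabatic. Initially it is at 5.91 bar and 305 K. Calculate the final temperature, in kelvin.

T₂ ≈ 500 K

Adiabatic: T₂/T₁ = (P₂/P₁)^((γ−1)/γ).
T₂ = 305 × (50.2/5.91)^(0.231) = 499.7 K.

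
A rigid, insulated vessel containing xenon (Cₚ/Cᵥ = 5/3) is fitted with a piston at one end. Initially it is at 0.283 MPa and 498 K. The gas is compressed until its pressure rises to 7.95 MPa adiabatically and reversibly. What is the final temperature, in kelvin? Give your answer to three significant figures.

Adiabatic: T₂/T₁ = (P₂/P₁)^((γ−1)/γ).
T₂ = 498 × (7.95/0.283)^(2/5) = 1891 K.

T₂ ≈ 1890 K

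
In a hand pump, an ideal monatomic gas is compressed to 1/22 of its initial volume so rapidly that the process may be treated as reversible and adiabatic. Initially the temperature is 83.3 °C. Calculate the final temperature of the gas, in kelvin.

For a reversible adiabat TV^(γ−1) is constant, so T₂ = T₁ (V₁/V₂)^(γ−1).
For a monatomic ideal gas γ = 5/3, so γ−1 = 2/3.
T₁ = 83.3 °C = 356.4 K.
T₂ = 356.4 × 22^(2/3) = 2799 K.

T₂ ≈ 2800 K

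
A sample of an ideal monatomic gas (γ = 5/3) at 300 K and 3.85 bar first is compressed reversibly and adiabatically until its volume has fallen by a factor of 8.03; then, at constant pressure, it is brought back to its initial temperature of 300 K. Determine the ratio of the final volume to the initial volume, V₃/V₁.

Adiabatic step: V₂/V₁ = 0.1245; T₂ = T₁·8.03^(2/3) = 1203 K.
Isobaric step: V₃/V₂ = T₃/T₂ = 300/1203.
V₃/V₁ = (V₂/V₁)(V₃/V₂) = 0.1245 × (300/1203) = 0.03106.

V₃/V₁ ≈ 0.0311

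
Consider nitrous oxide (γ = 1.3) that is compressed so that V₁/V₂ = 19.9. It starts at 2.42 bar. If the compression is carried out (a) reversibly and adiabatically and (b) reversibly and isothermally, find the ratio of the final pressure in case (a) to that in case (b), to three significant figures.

P_adiabatic / P_isothermal ≈ 2.45

Isothermal: P_b = P₁(V₁/V₂) = 2.42×19.9.
Adiabatic: P_a = P₁(V₁/V₂)^γ = 2.42×19.9^(1.3).
P_a/P_b = (V₁/V₂)^(γ−1) = 19.9^(0.3) = 2.453.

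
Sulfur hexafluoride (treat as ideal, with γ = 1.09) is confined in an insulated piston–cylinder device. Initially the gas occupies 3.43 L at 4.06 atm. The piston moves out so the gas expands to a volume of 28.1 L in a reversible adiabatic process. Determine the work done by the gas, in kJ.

W ≈ 2.70 kJ

P₂ = P₁(V₁/V₂)^γ = 4.06×(3.43/28.1)^(1.09) = 0.4101 atm.
For a reversible adiabat, W_by_gas = (P₁V₁ − P₂V₂)/(γ−1).
W_by = (411400×0.00343 − 41560×0.0281) / (0.09) = 2704 J.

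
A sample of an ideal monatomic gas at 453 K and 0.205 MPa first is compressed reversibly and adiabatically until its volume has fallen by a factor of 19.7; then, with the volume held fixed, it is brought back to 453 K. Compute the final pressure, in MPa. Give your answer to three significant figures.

For a monatomic ideal gas γ = 5/3.
Adiabatic step (PV^γ = const): P₂ = 0.205×19.7^(5/3) = 29.46 MPa; T₂ = 453×19.7^(2/3) = 3304 K.
Isochoric: P₃ = P₂(T₃/T₂) = 29.46 × (453/3304) = 4.038 MPa.

P₃ ≈ 4.04 MPa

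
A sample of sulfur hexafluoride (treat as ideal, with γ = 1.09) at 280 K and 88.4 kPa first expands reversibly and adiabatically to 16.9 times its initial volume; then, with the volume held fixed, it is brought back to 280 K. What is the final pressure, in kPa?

Adiabatic step (PV^γ = const): P₂ = 88.4×(1/16.9)^(1.09) = 4.056 kPa; T₂ = 280×(1/16.9)^(0.09) = 217.1 K.
Isochoric: P₃ = P₂(T₃/T₂) = 4.056 × (280/217.1) = 5.231 kPa.

P₃ ≈ 5.23 kPa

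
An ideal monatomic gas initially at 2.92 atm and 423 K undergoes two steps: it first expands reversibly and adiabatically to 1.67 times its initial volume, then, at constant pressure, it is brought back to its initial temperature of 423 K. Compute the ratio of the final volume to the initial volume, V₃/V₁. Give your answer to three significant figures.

For a monatomic ideal gas γ = 5/3.
Adiabatic step: V₂/V₁ = 1.67; T₂ = T₁·(1/1.67)^(2/3) = 300.5 K.
Isobaric step: V₃/V₂ = T₃/T₂ = 423/300.5.
V₃/V₁ = (V₂/V₁)(V₃/V₂) = 1.67 × (423/300.5) = 2.351.

V₃/V₁ ≈ 2.35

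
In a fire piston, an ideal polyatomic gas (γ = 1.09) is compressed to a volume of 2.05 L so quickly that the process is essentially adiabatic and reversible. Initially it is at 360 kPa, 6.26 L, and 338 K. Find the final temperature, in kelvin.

T₂ ≈ 374 K

For a reversible adiabat TV^(γ−1) is constant, so T₂ = T₁ (V₁/V₂)^(γ−1).
T₂ = 338 × (6.26/2.05)^(0.09) = 373.7 K.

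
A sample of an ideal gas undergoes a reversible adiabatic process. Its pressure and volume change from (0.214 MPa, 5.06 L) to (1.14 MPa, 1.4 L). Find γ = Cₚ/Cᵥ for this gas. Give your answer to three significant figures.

PV^γ = const ⇒ γ = ln(P₂/P₁) / ln(V₁/V₂).
γ = ln(1.14/0.214) / ln(5.06/1.4) = 1.302.

γ ≈ 1.30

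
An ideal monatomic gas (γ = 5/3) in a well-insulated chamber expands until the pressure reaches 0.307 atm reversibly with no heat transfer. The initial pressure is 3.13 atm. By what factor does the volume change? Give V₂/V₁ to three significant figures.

V₂/V₁ ≈ 4.03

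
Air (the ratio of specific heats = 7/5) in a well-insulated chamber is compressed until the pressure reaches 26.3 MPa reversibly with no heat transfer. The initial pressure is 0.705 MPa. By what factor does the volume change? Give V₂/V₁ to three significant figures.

V₂/V₁ ≈ 0.0754

From PV^γ = const, V₂/V₁ = (P₁/P₂)^(1/γ).
V₂/V₁ = (0.705/26.3)^(5/7) = 0.07539.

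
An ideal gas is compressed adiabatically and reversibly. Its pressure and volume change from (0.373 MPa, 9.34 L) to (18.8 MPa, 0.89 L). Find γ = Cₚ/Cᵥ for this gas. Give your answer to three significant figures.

γ ≈ 1.67

PV^γ = const ⇒ γ = ln(P₂/P₁) / ln(V₁/V₂).
γ = ln(18.8/0.373) / ln(9.34/0.89) = 1.668.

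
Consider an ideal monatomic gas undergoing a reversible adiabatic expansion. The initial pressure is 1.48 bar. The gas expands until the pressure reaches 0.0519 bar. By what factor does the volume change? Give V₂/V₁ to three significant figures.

V₂/V₁ ≈ 7.47

From PV^γ = const, V₂/V₁ = (P₁/P₂)^(1/γ).
For a monatomic ideal gas γ = 5/3.
V₂/V₁ = (1.48/0.0519)^(3/5) = 7.465.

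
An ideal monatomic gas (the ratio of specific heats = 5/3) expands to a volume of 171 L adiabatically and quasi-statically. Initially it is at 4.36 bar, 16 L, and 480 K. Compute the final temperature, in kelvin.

T₂ ≈ 98.9 K

For a reversible adiabat TV^(γ−1) is constant, so T₂ = T₁ (V₁/V₂)^(γ−1).
T₂ = 480 × (16/171)^(2/3) = 98.93 K.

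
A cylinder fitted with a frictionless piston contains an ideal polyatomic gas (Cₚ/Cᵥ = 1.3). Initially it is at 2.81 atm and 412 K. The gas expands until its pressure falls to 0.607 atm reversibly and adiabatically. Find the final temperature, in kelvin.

Adiabatic: T₂/T₁ = (P₂/P₁)^((γ−1)/γ).
T₂ = 412 × (0.607/2.81)^(0.231) = 289.3 K.

T₂ ≈ 289 K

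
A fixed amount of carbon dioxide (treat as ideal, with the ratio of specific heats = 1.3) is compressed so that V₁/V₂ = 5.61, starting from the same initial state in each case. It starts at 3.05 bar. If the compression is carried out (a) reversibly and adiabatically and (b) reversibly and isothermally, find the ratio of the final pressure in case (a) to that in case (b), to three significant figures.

Isothermal: P_b = P₁(V₁/V₂) = 3.05×5.61.
Adiabatic: P_a = P₁(V₁/V₂)^γ = 3.05×5.61^(1.3).
P_a/P_b = (V₁/V₂)^(γ−1) = 5.61^(0.3) = 1.678.

P_adiabatic / P_isothermal ≈ 1.68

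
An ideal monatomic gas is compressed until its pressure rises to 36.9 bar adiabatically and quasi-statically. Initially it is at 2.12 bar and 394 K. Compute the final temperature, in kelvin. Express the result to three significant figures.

Along an adiabat T P^((1−γ)/γ) is constant, so T₂ = T₁ (P₂/P₁)^((γ−1)/γ).
For a monatomic ideal gas γ = 5/3, so (γ−1)/γ = 2/5.
T₂ = 394 × (36.9/2.12)^(2/5) = 1235 K.

T₂ ≈ 1240 K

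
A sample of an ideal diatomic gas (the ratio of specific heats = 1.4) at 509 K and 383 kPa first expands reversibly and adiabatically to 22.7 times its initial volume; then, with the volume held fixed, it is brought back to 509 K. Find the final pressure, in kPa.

Adiabatic step (PV^γ = const): P₂ = 383×(1/22.7)^(1.4) = 4.839 kPa; T₂ = 509×(1/22.7)^(0.4) = 146 K.
Isochoric: P₃ = P₂(T₃/T₂) = 4.839 × (509/146) = 16.87 kPa.

P₃ ≈ 16.9 kPa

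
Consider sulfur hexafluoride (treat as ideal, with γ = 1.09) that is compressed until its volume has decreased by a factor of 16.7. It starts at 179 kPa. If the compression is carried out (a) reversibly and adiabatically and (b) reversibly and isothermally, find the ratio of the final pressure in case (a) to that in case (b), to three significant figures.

P_adiabatic / P_isothermal ≈ 1.29

Isothermal: P_b = P₁(V₁/V₂) = 179×16.7.
Adiabatic: P_a = P₁(V₁/V₂)^γ = 179×16.7^(1.09).
P_a/P_b = (V₁/V₂)^(γ−1) = 16.7^(0.09) = 1.288.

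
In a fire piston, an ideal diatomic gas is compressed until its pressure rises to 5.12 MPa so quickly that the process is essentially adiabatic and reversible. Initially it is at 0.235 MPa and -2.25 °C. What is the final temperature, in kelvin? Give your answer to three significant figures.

Along an adiabat T P^((1−γ)/γ) is constant, so T₂ = T₁ (P₂/P₁)^((γ−1)/γ).
For a diatomic ideal gas γ = 7/5, so (γ−1)/γ = 2/7.
T₁ = -2.25 °C = 270.9 K.
T₂ = 270.9 × (5.12/0.235)^(2/7) = 653.4 K.

T₂ ≈ 653 K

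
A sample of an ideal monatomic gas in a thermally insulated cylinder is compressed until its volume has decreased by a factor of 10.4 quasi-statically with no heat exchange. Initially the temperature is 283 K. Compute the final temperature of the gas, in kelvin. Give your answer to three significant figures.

Adiabatic: T₁V₁^(γ−1) = T₂V₂^(γ−1) ⇒ T₂ = T₁ (V₁/V₂)^(γ−1).
For a monatomic ideal gas γ = 5/3, so γ−1 = 2/3.
T₂ = 283 × 10.4^(2/3) = 1348 K.

T₂ ≈ 1350 K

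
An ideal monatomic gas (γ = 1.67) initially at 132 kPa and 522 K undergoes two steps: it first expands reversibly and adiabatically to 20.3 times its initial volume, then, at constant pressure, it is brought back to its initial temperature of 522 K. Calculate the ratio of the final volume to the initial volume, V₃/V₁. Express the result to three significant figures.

Adiabatic step: V₂/V₁ = 20.3; T₂ = T₁·(1/20.3)^(0.67) = 69.45 K.
Isobaric step: V₃/V₂ = T₃/T₂ = 522/69.45.
V₃/V₁ = (V₂/V₁)(V₃/V₂) = 20.3 × (522/69.45) = 152.6.

V₃/V₁ ≈ 153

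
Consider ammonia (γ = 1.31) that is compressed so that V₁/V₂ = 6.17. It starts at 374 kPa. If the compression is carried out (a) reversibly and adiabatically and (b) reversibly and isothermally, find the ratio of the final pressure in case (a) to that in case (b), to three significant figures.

Isothermal: P_b = P₁(V₁/V₂) = 374×6.17.
Adiabatic: P_a = P₁(V₁/V₂)^γ = 374×6.17^(1.31).
P_a/P_b = (V₁/V₂)^(γ−1) = 6.17^(0.31) = 1.758.

P_adiabatic / P_isothermal ≈ 1.76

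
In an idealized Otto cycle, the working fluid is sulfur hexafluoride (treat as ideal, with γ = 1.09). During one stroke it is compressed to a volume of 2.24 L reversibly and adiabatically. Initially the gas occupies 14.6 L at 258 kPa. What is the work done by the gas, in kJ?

W ≈ -7.69 kJ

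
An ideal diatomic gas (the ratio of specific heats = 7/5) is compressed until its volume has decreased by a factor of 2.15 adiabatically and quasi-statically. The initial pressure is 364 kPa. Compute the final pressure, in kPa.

Since PV^γ is constant along a reversible adiabat, P₂ = P₁ (V₁/V₂)^γ.
P₂ = 364 × 2.15^(7/5) = 1063 kPa.

P₂ ≈ 1060 kPa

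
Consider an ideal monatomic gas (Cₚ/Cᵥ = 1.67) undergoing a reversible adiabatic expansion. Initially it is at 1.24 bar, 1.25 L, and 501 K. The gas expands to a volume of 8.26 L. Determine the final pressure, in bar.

P₂ ≈ 0.0530 bar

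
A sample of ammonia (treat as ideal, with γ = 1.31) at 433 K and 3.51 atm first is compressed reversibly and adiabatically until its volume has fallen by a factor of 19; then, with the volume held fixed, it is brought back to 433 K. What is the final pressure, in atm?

Adiabatic step (PV^γ = const): P₂ = 3.51×19^(1.31) = 166.1 atm; T₂ = 433×19^(0.31) = 1079 K.
Isochoric: P₃ = P₂(T₃/T₂) = 166.1 × (433/1079) = 66.69 atm.

P₃ ≈ 66.7 atm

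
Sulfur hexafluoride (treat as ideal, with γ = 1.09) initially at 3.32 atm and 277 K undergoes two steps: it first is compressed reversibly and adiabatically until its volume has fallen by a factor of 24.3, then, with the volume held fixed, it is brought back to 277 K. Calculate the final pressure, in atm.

Adiabatic step (PV^γ = const): P₂ = 3.32×24.3^(1.09) = 107.5 atm; T₂ = 277×24.3^(0.09) = 369.1 K.
Isochoric: P₃ = P₂(T₃/T₂) = 107.5 × (277/369.1) = 80.68 atm.

P₃ ≈ 80.7 atm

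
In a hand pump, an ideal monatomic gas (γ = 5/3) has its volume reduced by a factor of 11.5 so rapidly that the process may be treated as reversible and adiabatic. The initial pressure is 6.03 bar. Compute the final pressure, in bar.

P₂ ≈ 353 bar

Adiabatic: P₁V₁^γ = P₂V₂^γ ⇒ P₂ = P₁ (V₁/V₂)^γ.
P₂ = 6.03 × 11.5^(5/3) = 353.3 bar.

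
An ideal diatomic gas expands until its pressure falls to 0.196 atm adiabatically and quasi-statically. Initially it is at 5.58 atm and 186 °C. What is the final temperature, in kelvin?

T₂ ≈ 176 K

Adiabatic: T₂/T₁ = (P₂/P₁)^((γ−1)/γ).
For a diatomic ideal gas γ = 7/5, so (γ−1)/γ = 2/7.
T₁ = 186 °C = 459.1 K.
T₂ = 459.1 × (0.196/5.58)^(2/7) = 176.4 K.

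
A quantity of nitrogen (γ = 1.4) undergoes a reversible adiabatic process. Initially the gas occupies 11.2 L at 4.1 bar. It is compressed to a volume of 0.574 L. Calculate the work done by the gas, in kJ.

W ≈ -26.2 kJ

P₂ = P₁(V₁/V₂)^γ = 4.1×(11.2/0.574)^(1.4) = 262.6 bar.
For a reversible adiabat, W_by_gas = (P₁V₁ − P₂V₂)/(γ−1).
W_by = (410000×0.0112 − 2.626×10^7×0.000574) / (0.4) = -26200 J.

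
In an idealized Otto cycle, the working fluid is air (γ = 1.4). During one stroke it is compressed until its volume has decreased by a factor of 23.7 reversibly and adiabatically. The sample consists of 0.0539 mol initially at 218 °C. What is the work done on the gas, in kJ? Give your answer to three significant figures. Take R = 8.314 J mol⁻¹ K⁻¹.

W ≈ 1.40 kJ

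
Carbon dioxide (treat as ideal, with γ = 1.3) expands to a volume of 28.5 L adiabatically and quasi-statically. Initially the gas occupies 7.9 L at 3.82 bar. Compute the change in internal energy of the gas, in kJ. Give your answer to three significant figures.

ΔU ≈ -3.21 kJ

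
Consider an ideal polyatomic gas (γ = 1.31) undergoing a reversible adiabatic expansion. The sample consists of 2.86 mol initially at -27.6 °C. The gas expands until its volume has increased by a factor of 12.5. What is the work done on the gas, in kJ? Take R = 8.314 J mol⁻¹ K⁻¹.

For a reversible adiabat TV^(γ−1) is constant, so T₂ = T₁ (V₁/V₂)^(γ−1).
T₁ = -27.6 °C = 245.5 K.
T₂ = 245.5 × (1/12.5)^(0.31) = 112.2 K.
Q = 0, so ΔU = W_on_gas = nCᵥΔT with Cᵥ = R/(γ−1) = 26.82 J/(mol·K).
ΔU = 2.86 × 26.82 × (112.2 − 245.5) = -10230 J.

W ≈ -10.2 kJ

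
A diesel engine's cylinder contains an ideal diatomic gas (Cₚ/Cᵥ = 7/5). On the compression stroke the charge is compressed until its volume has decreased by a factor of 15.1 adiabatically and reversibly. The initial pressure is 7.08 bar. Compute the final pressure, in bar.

P₂ ≈ 317 bar

Adiabatic: P₁V₁^γ = P₂V₂^γ ⇒ P₂ = P₁ (V₁/V₂)^γ.
P₂ = 7.08 × 15.1^(7/5) = 316.7 bar.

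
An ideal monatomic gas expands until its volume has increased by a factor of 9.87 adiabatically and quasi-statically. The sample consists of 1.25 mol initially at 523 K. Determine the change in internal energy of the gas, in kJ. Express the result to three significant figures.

ΔU ≈ -6.38 kJ

Adiabatic: T₁V₁^(γ−1) = T₂V₂^(γ−1) ⇒ T₂ = T₁ (V₁/V₂)^(γ−1).
γ = 5/3 for a monatomic ideal gas, so γ−1 = 2/3.
T₂ = 523 × (1/9.87)^(2/3) = 113.7 K.
Q = 0, so ΔU = W_on_gas = nCᵥΔT with Cᵥ = R/(γ−1) = 12.47 J/(mol·K).
ΔU = 1.25 × 12.47 × (113.7 − 523) = -6381 J.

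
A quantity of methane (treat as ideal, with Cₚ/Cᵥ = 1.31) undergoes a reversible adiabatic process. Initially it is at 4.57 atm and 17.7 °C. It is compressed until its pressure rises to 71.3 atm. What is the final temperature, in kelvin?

T₂ ≈ 557 K

Adiabatic: T₂/T₁ = (P₂/P₁)^((γ−1)/γ).
T₁ = 17.7 °C = 290.8 K.
T₂ = 290.8 × (71.3/4.57)^(0.237) = 557.2 K.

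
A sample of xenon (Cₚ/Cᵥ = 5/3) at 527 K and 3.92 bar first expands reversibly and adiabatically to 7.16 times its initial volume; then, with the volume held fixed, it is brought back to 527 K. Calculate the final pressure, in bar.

Adiabatic step (PV^γ = const): P₂ = 3.92×(1/7.16)^(5/3) = 0.1474 bar; T₂ = 527×(1/7.16)^(2/3) = 141.9 K.
Isochoric: P₃ = P₂(T₃/T₂) = 0.1474 × (527/141.9) = 0.5475 bar.

P₃ ≈ 0.547 bar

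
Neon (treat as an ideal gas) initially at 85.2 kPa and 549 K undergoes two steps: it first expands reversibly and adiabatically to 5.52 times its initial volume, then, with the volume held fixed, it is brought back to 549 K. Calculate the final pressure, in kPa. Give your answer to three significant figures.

For a monatomic ideal gas γ = 5/3.
Adiabatic step (PV^γ = const): P₂ = 85.2×(1/5.52)^(5/3) = 4.942 kPa; T₂ = 549×(1/5.52)^(2/3) = 175.8 K.
Isochoric: P₃ = P₂(T₃/T₂) = 4.942 × (549/175.8) = 15.43 kPa.

P₃ ≈ 15.4 kPa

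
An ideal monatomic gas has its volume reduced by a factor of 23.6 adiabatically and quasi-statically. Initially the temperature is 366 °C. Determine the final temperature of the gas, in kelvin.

T₂ ≈ 5260 K

Adiabatic: T₁V₁^(γ−1) = T₂V₂^(γ−1) ⇒ T₂ = T₁ (V₁/V₂)^(γ−1).
For a monatomic ideal gas γ = 5/3, so γ−1 = 2/3.
T₁ = 366 °C = 639.1 K.
T₂ = 639.1 × 23.6^(2/3) = 5259 K.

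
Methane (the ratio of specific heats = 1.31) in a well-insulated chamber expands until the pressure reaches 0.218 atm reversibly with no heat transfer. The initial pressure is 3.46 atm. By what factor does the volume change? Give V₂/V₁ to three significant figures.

From PV^γ = const, V₂/V₁ = (P₁/P₂)^(1/γ).
V₂/V₁ = (3.46/0.218)^(0.763) = 8.251.

V₂/V₁ ≈ 8.25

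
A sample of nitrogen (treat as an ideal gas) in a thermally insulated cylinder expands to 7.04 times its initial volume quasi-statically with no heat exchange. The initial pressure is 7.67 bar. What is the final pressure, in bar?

Adiabatic: P₁V₁^γ = P₂V₂^γ ⇒ P₂ = P₁ (V₁/V₂)^γ.
For a diatomic ideal gas γ = 7/5.
P₂ = 7.67 × (1/7.04)^(7/5) = 0.4991 bar.

P₂ ≈ 0.499 bar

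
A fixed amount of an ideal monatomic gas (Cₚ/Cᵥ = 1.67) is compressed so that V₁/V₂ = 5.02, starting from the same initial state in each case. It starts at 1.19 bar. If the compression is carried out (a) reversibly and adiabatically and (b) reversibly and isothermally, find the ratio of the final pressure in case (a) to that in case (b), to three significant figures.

P_adiabatic / P_isothermal ≈ 2.95

Isothermal: P_b = P₁(V₁/V₂) = 1.19×5.02.
Adiabatic: P_a = P₁(V₁/V₂)^γ = 1.19×5.02^(1.67).
P_a/P_b = (V₁/V₂)^(γ−1) = 5.02^(0.67) = 2.948.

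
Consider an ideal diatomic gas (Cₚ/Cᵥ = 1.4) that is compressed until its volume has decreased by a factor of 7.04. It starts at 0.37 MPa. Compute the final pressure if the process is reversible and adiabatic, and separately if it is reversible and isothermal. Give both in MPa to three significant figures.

adiabatic: 5.69 MPa; isothermal: 2.60 MPa

Isothermal: P₂ = P₁(V₁/V₂) = 0.37×7.04 = 2.605 MPa.
Adiabatic: P₂ = P₁(V₁/V₂)^γ = 0.37×7.04^(1.4) = 5.686 MPa.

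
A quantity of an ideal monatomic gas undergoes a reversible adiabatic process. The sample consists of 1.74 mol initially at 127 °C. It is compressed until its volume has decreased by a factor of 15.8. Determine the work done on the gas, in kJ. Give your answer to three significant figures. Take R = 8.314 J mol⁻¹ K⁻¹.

W ≈ 46.0 kJ

Adiabatic: T₁V₁^(γ−1) = T₂V₂^(γ−1) ⇒ T₂ = T₁ (V₁/V₂)^(γ−1).
γ = 5/3 for a monatomic ideal gas, so γ−1 = 2/3.
T₁ = 127 °C = 400.1 K.
T₂ = 400.1 × 15.8^(2/3) = 2520 K.
Q = 0, so ΔU = W_on_gas = nCᵥΔT with Cᵥ = R/(γ−1) = 12.47 J/(mol·K).
ΔU = 1.74 × 12.47 × (2520 − 400.1) = 45990 J.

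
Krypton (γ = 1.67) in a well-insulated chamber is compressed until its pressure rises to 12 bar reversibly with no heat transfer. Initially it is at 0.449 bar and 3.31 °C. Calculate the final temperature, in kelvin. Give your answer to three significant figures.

Adiabatic: T₂/T₁ = (P₂/P₁)^((γ−1)/γ).
T₁ = 3.31 °C = 276.5 K.
T₂ = 276.5 × (12/0.449)^(0.401) = 1033 K.

T₂ ≈ 1030 K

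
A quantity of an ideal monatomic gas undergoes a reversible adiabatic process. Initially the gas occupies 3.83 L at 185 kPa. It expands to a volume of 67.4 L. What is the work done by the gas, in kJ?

γ = 5/3 for a monatomic ideal gas.
P₂ = P₁(V₁/V₂)^γ = 185×(3.83/67.4)^(5/3) = 1.554 kPa.
For a reversible adiabat, W_by_gas = (P₁V₁ − P₂V₂)/(γ−1).
W_by = (185000×0.00383 − 1554×0.0674) / (2/3) = 905.7 J.

W ≈ 0.906 kJ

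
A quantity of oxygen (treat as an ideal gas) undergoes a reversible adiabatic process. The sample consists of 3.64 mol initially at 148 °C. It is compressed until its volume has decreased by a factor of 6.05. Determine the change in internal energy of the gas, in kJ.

ΔU ≈ 33.6 kJ

For a reversible adiabat TV^(γ−1) is constant, so T₂ = T₁ (V₁/V₂)^(γ−1).
γ = 7/5 for a diatomic ideal gas, so γ−1 = 2/5.
T₁ = 148 °C = 421.1 K.
T₂ = 421.1 × 6.05^(2/5) = 865.2 K.
Q = 0, so ΔU = W_on_gas = nCᵥΔT with Cᵥ = R/(γ−1) = 20.79 J/(mol·K).
ΔU = 3.64 × 20.79 × (865.2 − 421.1) = 33600 J.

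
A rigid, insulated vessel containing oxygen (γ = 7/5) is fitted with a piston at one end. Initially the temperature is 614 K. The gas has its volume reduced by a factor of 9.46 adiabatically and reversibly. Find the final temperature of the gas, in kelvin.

T₂ ≈ 1510 K

For a reversible adiabat TV^(γ−1) is constant, so T₂ = T₁ (V₁/V₂)^(γ−1).
T₂ = 614 × 9.46^(2/5) = 1508 K.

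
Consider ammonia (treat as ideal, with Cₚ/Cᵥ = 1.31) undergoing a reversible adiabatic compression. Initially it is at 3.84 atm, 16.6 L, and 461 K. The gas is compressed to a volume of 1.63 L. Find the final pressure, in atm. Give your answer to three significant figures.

Adiabatic: P₁V₁^γ = P₂V₂^γ ⇒ P₂ = P₁ (V₁/V₂)^γ.
P₂ = 3.84 × (16.6/1.63)^(1.31) = 80.3 atm.

P₂ ≈ 80.3 atm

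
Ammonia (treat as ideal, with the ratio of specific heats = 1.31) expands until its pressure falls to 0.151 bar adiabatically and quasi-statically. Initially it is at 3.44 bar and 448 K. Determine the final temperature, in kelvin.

T₂ ≈ 214 K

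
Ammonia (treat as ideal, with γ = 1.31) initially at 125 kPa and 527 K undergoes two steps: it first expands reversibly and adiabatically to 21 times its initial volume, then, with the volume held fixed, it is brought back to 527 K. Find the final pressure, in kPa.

Adiabatic step (PV^γ = const): P₂ = 125×(1/21)^(1.31) = 2.316 kPa; T₂ = 527×(1/21)^(0.31) = 205.1 K.
Isochoric: P₃ = P₂(T₃/T₂) = 2.316 × (527/205.1) = 5.952 kPa.

P₃ ≈ 5.95 kPa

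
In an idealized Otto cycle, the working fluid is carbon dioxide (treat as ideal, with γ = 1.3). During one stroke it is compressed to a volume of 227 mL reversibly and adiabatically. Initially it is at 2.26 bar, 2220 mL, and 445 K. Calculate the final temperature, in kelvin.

For a reversible adiabat TV^(γ−1) is constant, so T₂ = T₁ (V₁/V₂)^(γ−1).
T₂ = 445 × (2220/227)^(0.3) = 882 K.

T₂ ≈ 882 K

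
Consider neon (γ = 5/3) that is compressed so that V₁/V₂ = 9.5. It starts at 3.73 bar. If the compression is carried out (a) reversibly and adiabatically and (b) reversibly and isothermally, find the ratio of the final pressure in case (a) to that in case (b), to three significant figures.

P_adiabatic / P_isothermal ≈ 4.49

Isothermal: P_b = P₁(V₁/V₂) = 3.73×9.5.
Adiabatic: P_a = P₁(V₁/V₂)^γ = 3.73×9.5^(5/3).
P_a/P_b = (V₁/V₂)^(γ−1) = 9.5^(2/3) = 4.486.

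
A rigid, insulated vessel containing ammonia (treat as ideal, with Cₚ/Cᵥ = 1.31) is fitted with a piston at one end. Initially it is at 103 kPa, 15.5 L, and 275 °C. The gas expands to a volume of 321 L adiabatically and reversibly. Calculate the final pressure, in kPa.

P₂ ≈ 1.94 kPa

Adiabatic: P₁V₁^γ = P₂V₂^γ ⇒ P₂ = P₁ (V₁/V₂)^γ.
P₂ = 103 × (15.5/321)^(1.31) = 1.944 kPa.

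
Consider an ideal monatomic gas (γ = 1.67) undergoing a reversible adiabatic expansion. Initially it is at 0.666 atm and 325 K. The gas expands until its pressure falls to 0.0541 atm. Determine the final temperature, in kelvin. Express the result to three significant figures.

T₂ ≈ 119 K

Along an adiabat T P^((1−γ)/γ) is constant, so T₂ = T₁ (P₂/P₁)^((γ−1)/γ).
T₂ = 325 × (0.0541/0.666)^(0.401) = 118.7 K.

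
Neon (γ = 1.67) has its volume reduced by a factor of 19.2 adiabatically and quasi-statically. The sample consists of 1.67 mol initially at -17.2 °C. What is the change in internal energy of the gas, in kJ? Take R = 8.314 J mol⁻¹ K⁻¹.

ΔU ≈ 33.1 kJ

For a reversible adiabat TV^(γ−1) is constant, so T₂ = T₁ (V₁/V₂)^(γ−1).
T₁ = -17.2 °C = 255.9 K.
T₂ = 255.9 × 19.2^(0.67) = 1853 K.
Q = 0, so ΔU = W_on_gas = nCᵥΔT with Cᵥ = R/(γ−1) = 12.41 J/(mol·K).
ΔU = 1.67 × 12.41 × (1853 − 255.9) = 33100 J.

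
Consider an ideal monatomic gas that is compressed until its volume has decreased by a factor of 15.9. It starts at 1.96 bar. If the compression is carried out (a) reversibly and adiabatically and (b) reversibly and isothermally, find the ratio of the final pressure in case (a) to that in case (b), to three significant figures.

P_adiabatic / P_isothermal ≈ 6.32

For a monatomic ideal gas γ = 5/3.
Isothermal: P_b = P₁(V₁/V₂) = 1.96×15.9.
Adiabatic: P_a = P₁(V₁/V₂)^γ = 1.96×15.9^(5/3).
P_a/P_b = (V₁/V₂)^(γ−1) = 15.9^(2/3) = 6.323.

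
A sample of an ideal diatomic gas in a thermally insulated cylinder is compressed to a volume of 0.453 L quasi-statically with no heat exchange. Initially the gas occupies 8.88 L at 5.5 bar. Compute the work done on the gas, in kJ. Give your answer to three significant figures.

W ≈ 27.9 kJ

γ = 7/5 for a diatomic ideal gas.
P₂ = P₁(V₁/V₂)^γ = 5.5×(8.88/0.453)^(7/5) = 354.5 bar.
For a reversible adiabat, W_by_gas = (P₁V₁ − P₂V₂)/(γ−1).
W_by = (550000×0.00888 − 3.545×10^7×0.000453) / (2/5) = -27940 J.
W_on_gas = −W_by = 27940 J.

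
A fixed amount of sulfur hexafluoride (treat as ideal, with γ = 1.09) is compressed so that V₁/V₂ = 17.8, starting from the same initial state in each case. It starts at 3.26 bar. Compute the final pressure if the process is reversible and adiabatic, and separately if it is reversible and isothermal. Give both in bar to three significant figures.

adiabatic: 75.2 bar; isothermal: 58.0 bar

Isothermal: P₂ = P₁(V₁/V₂) = 3.26×17.8 = 58.03 bar.
Adiabatic: P₂ = P₁(V₁/V₂)^γ = 3.26×17.8^(1.09) = 75.19 bar.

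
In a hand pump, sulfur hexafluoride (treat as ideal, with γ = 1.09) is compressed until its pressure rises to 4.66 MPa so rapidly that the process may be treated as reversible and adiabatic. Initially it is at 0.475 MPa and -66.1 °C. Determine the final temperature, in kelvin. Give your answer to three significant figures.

T₂ ≈ 250 K

Adiabatic: T₂/T₁ = (P₂/P₁)^((γ−1)/γ).
T₁ = -66.1 °C = 207 K.
T₂ = 207 × (4.66/0.475)^(0.0826) = 250 K.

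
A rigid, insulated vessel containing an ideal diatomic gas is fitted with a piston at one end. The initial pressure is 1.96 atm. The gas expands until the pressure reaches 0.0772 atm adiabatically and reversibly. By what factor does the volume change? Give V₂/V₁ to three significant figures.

V₂/V₁ ≈ 10.1

From PV^γ = const, V₂/V₁ = (P₁/P₂)^(1/γ).
For a diatomic ideal gas γ = 7/5.
V₂/V₁ = (1.96/0.0772)^(5/7) = 10.08.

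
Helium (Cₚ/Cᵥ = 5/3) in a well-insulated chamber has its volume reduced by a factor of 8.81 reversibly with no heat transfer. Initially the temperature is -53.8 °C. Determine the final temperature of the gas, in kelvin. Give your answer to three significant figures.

T₂ ≈ 936 K

For a reversible adiabat TV^(γ−1) is constant, so T₂ = T₁ (V₁/V₂)^(γ−1).
T₁ = -53.8 °C = 219.3 K.
T₂ = 219.3 × 8.81^(2/3) = 935.7 K.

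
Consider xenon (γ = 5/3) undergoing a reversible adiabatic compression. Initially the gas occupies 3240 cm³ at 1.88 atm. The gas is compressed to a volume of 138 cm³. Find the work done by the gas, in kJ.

P₂ = P₁(V₁/V₂)^γ = 1.88×(3240/138)^(5/3) = 361.9 atm.
For a reversible adiabat, W_by_gas = (P₁V₁ − P₂V₂)/(γ−1).
W_by = (190500×0.00324 − 3.667×10^7×0.000138) / (2/3) = -6665 J.

W ≈ -6.67 kJ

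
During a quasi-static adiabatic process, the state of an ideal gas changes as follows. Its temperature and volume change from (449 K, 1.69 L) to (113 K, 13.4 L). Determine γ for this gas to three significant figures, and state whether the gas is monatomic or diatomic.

TV^(γ−1) = const ⇒ γ − 1 = ln(T₂/T₁) / ln(V₁/V₂).
γ = 1 + ln(113/449) / ln(1.69/13.4) = 1.666.
γ ≈ 1.67 is close to 5/3, so the gas is monatomic.

γ ≈ 1.67; monatomic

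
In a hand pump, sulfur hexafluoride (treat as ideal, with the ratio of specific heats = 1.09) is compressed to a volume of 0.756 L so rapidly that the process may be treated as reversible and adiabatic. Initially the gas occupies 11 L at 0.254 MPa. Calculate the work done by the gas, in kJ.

W ≈ -8.46 kJ

P₂ = P₁(V₁/V₂)^γ = 0.254×(11/0.756)^(1.09) = 4.703 MPa.
For a reversible adiabat, W_by_gas = (P₁V₁ − P₂V₂)/(γ−1).
W_by = (254000×0.011 − 4.703×10^6×0.000756) / (0.09) = -8460 J.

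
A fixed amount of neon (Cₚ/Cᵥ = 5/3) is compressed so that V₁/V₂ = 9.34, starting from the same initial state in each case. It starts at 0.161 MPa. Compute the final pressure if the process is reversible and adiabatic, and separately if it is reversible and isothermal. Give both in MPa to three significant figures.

adiabatic: 6.67 MPa; isothermal: 1.50 MPa

Isothermal: P₂ = P₁(V₁/V₂) = 0.161×9.34 = 1.504 MPa.
Adiabatic: P₂ = P₁(V₁/V₂)^γ = 0.161×9.34^(5/3) = 6.669 MPa.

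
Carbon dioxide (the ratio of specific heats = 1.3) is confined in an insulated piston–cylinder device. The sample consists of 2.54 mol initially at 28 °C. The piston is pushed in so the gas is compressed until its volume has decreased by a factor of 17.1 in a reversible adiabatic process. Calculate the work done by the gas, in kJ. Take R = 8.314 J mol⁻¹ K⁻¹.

W ≈ -28.5 kJ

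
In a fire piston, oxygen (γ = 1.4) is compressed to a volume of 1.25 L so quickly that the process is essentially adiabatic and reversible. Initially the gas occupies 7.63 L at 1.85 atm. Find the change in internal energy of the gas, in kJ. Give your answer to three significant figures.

P₂ = P₁(V₁/V₂)^γ = 1.85×(7.63/1.25)^(1.4) = 23.28 atm.
For a reversible adiabat, W_by_gas = (P₁V₁ − P₂V₂)/(γ−1).
W_by = (187500×0.00763 − 2.359×10^6×0.00125) / (0.4) = -3797 J.
Q = 0 ⇒ ΔU = −W_by = 3797 J.

ΔU ≈ 3.80 kJ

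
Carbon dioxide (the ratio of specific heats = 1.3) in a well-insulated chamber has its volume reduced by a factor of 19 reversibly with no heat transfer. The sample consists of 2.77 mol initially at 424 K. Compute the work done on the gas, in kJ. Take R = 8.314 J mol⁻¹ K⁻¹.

Adiabatic: T₁V₁^(γ−1) = T₂V₂^(γ−1) ⇒ T₂ = T₁ (V₁/V₂)^(γ−1).
T₂ = 424 × 19^(0.3) = 1026 K.
Q = 0, so ΔU = W_on_gas = nCᵥΔT with Cᵥ = R/(γ−1) = 27.71 J/(mol·K).
ΔU = 2.77 × 27.71 × (1026 − 424) = 46180 J.

W ≈ 46.2 kJ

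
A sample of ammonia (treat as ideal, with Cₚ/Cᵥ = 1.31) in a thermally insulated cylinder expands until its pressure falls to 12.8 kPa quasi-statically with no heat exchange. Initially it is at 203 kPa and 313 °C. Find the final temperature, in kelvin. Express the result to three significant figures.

Along an adiabat T P^((1−γ)/γ) is constant, so T₂ = T₁ (P₂/P₁)^((γ−1)/γ).
T₁ = 313 °C = 586.1 K.
T₂ = 586.1 × (12.8/203)^(0.237) = 304.8 K.

T₂ ≈ 305 K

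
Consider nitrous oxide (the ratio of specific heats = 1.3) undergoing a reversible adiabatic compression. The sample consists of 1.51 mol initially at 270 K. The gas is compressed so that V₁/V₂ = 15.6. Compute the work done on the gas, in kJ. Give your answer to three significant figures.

W ≈ 14.5 kJ

For a reversible adiabat TV^(γ−1) is constant, so T₂ = T₁ (V₁/V₂)^(γ−1).
T₂ = 270 × 15.6^(0.3) = 615.6 K.
Q = 0, so ΔU = W_on_gas = nCᵥΔT with Cᵥ = R/(γ−1) = 27.71 J/(mol·K).
ΔU = 1.51 × 27.71 × (615.6 − 270) = 14460 J.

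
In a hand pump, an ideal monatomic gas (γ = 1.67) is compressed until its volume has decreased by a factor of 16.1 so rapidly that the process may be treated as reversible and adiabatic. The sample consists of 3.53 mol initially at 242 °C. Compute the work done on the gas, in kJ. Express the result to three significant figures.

W ≈ 123 kJ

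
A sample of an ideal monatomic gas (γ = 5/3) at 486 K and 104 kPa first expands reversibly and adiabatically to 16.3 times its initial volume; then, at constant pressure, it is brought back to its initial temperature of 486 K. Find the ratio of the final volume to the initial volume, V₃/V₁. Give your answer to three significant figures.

Adiabatic step: V₂/V₁ = 16.3; T₂ = T₁·(1/16.3)^(2/3) = 75.6 K.
Isobaric step: V₃/V₂ = T₃/T₂ = 486/75.6.
V₃/V₁ = (V₂/V₁)(V₃/V₂) = 16.3 × (486/75.6) = 104.8.

V₃/V₁ ≈ 105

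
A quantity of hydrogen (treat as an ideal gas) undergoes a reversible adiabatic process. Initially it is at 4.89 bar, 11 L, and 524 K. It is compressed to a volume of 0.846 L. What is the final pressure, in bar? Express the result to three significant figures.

Since PV^γ is constant along a reversible adiabat, P₂ = P₁ (V₁/V₂)^γ.
γ = 7/5 for a diatomic ideal gas.
P₂ = 4.89 × (11/0.846)^(7/5) = 177.4 bar.

P₂ ≈ 177 bar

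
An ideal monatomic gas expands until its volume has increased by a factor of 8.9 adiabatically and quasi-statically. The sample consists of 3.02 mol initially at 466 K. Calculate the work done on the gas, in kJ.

For a reversible adiabat TV^(γ−1) is constant, so T₂ = T₁ (V₁/V₂)^(γ−1).
γ = 5/3 for a monatomic ideal gas, so γ−1 = 2/3.
T₂ = 466 × (1/8.9)^(2/3) = 108.5 K.
Q = 0, so ΔU = W_on_gas = nCᵥΔT with Cᵥ = R/(γ−1) = 12.47 J/(mol·K).
ΔU = 3.02 × 12.47 × (108.5 − 466) = -13460 J.

W ≈ -13.5 kJ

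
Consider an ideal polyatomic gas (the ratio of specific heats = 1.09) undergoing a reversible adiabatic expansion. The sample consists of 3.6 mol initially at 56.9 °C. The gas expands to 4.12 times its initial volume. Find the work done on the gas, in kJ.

For a reversible adiabat TV^(γ−1) is constant, so T₂ = T₁ (V₁/V₂)^(γ−1).
T₁ = 56.9 °C = 330 K.
T₂ = 330 × (1/4.12)^(0.09) = 290.6 K.
Q = 0, so ΔU = W_on_gas = nCᵥΔT with Cᵥ = R/(γ−1) = 92.38 J/(mol·K).
ΔU = 3.6 × 92.38 × (290.6 − 330) = -13130 J.

W ≈ -13.1 kJ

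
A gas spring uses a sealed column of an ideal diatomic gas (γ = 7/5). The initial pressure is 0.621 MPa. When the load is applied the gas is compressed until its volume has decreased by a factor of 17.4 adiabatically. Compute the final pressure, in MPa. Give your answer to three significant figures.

P₂ ≈ 33.9 MPa

Adiabatic: P₁V₁^γ = P₂V₂^γ ⇒ P₂ = P₁ (V₁/V₂)^γ.
P₂ = 0.621 × 17.4^(7/5) = 33.87 MPa.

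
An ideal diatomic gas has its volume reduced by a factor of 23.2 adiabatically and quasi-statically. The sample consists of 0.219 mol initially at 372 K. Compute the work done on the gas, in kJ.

For a reversible adiabat TV^(γ−1) is constant, so T₂ = T₁ (V₁/V₂)^(γ−1).
γ = 7/5 for a diatomic ideal gas, so γ−1 = 2/5.
T₂ = 372 × 23.2^(2/5) = 1308 K.
Q = 0, so ΔU = W_on_gas = nCᵥΔT with Cᵥ = R/(γ−1) = 20.79 J/(mol·K).
ΔU = 0.219 × 20.79 × (1308 − 372) = 4262 J.

W ≈ 4.26 kJ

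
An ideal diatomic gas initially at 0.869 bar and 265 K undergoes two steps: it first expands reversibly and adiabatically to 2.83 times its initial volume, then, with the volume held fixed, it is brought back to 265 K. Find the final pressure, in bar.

For a diatomic ideal gas γ = 7/5.
Adiabatic step (PV^γ = const): P₂ = 0.869×(1/2.83)^(7/5) = 0.2025 bar; T₂ = 265×(1/2.83)^(2/5) = 174.8 K.
Isochoric: P₃ = P₂(T₃/T₂) = 0.2025 × (265/174.8) = 0.3071 bar.

P₃ ≈ 0.307 bar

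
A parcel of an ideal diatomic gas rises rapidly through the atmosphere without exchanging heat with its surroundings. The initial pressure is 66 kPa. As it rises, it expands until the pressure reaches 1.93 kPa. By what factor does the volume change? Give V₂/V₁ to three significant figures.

V₂/V₁ ≈ 12.5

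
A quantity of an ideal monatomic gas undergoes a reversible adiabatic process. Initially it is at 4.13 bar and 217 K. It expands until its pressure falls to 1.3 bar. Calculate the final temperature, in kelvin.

Along an adiabat T P^((1−γ)/γ) is constant, so T₂ = T₁ (P₂/P₁)^((γ−1)/γ).
For a monatomic ideal gas γ = 5/3, so (γ−1)/γ = 2/5.
T₂ = 217 × (1.3/4.13)^(2/5) = 136.7 K.

T₂ ≈ 137 K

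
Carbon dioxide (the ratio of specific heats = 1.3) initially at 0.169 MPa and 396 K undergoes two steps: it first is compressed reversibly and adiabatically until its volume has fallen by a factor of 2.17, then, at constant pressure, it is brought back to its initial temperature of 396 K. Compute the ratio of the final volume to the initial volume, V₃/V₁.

V₃/V₁ ≈ 0.365

Adiabatic step: V₂/V₁ = 0.4608; T₂ = T₁·2.17^(0.3) = 499.6 K.
Isobaric step: V₃/V₂ = T₃/T₂ = 396/499.6.
V₃/V₁ = (V₂/V₁)(V₃/V₂) = 0.4608 × (396/499.6) = 0.3653.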